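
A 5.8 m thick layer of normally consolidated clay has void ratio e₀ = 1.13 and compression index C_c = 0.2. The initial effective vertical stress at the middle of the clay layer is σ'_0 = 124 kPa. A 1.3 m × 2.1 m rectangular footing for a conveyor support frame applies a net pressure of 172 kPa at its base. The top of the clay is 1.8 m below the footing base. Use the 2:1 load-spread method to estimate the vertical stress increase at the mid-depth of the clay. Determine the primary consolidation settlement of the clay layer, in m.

S_c ≈ 0.021 m

Mid-depth of clay below the footing base: z = 1.8 + 5.8/2 = 4.7 m.
Stress increase at mid-clay by the 2:1 spreading method:
Δσ = qBL/((B+z)(L+z)) = 172×1.3×2.1/((1.3+4.7)(2.1+4.7)) = 11.509 kPa
Final effective stress: σ'_f = σ'_0 + Δσ = 124 + 11.509 = 135.51 kPa.
Normally consolidated clay, so the full stress increment lies on the virgin compression line:
S_c = C_c·H/(1+e₀)·log₁₀(σ'_f/σ'_0) = 0.2×5.8/(1+1.13)×log₁₀(135.51/124)
    = 0.5446 × 0.03855 = 0.02099 m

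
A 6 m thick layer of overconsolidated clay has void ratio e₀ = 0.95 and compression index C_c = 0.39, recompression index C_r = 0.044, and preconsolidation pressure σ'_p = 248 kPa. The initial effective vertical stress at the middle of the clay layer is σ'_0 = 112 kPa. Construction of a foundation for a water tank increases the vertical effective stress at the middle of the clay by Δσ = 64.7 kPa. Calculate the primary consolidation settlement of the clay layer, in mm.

S_c ≈ 26.8 mm

Final effective stress: σ'_f = 112 + 64.7 = 176.7 kPa.
σ'_f = 176.7 ≤ σ'_p = 248 kPa, so the clay remains overconsolidated and only the recompression index applies:
S_c = C_r·H/(1+e₀)·log₁₀(σ'_f/σ'_0) = 0.044×6/1.95×log₁₀(176.7/112)
    = 0.13538 × 0.19802 = 0.02681 m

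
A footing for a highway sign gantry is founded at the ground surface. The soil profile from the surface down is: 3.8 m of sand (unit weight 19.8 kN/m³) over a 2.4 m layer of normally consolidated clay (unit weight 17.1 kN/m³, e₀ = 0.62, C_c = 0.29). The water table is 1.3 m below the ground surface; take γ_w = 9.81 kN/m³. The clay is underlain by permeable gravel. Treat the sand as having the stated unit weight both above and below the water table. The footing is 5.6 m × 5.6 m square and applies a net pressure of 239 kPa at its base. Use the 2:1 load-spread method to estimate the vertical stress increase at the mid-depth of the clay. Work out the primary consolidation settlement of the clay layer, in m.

Mid-depth of clay below the ground surface: z = 3.8 + 2.4/2 = 5 m.
Total vertical stress at mid-clay: σ_v = 19.8×3.8 + 17.1×1.2 = 95.76 kPa.
Pore pressure: u = 9.81×(5 − 1.3) = 36.297 kPa.
Initial effective stress: σ'_0 = σ_v − u = 95.76 − 36.297 = 59.463 kPa.
Stress increase at mid-clay by the 2:1 spreading method:
Δσ = qBL/((B+z)(L+z)) = 239×5.6×5.6/((5.6+5)(5.6+5)) = 66.706 kPa
Final effective stress: σ'_f = σ'_0 + Δσ = 59.463 + 66.706 = 126.17 kPa.
Normally consolidated clay, so the full stress increment lies on the virgin compression line:
S_c = C_c·H/(1+e₀)·log₁₀(σ'_f/σ'_0) = 0.29×2.4/(1+0.62)×log₁₀(126.17/59.463)
    = 0.42963 × 0.32671 = 0.1404 m

S_c ≈ 0.14 m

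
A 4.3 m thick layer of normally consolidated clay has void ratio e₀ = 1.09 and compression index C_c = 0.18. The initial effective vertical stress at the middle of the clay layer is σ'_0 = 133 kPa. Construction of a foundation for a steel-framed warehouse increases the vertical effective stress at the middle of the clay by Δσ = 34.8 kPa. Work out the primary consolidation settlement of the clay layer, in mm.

Final effective stress: σ'_f = σ'_0 + Δσ = 133 + 34.8 = 167.8 kPa.
Normally consolidated clay, so the full stress increment lies on the virgin compression line:
S_c = C_c·H/(1+e₀)·log₁₀(σ'_f/σ'_0) = 0.18×4.3/(1+1.09)×log₁₀(167.8/133)
    = 0.37033 × 0.10094 = 0.03738 m

S_c ≈ 37.4 mm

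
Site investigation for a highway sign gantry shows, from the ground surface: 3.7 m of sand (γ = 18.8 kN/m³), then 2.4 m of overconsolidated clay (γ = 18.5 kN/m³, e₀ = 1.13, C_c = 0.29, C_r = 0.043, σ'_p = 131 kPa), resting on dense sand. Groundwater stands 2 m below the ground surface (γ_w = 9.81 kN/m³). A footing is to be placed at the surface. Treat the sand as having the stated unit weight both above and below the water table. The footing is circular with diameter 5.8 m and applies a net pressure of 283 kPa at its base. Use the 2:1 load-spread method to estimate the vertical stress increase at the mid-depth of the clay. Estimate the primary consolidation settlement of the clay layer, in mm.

S_c ≈ 31.1 mm

Mid-depth of clay below the ground surface: z = 3.7 + 2.4/2 = 4.9 m.
Total vertical stress at mid-clay: σ_v = 18.8×3.7 + 18.5×1.2 = 91.76 kPa.
Pore pressure: u = 9.81×(4.9 − 2) = 28.449 kPa.
Initial effective stress: σ'_0 = σ_v − u = 91.76 − 28.449 = 63.311 kPa.
Stress increase at mid-clay by the 2:1 spreading method:
Δσ ≈ qD²/(D+z)² = 283×5.8²/(5.8+4.9)² = 83.152 kPa
Final effective stress: σ'_f = 63.311 + 83.152 = 146.46 kPa.
σ'_f = 146.46 > σ'_p = 131 kPa, so the stress path crosses the preconsolidation pressure — recompression up to σ'_p, then virgin compression beyond:
S_c = H/(1+e₀)·[C_r·log₁₀(σ'_p/σ'_0) + C_c·log₁₀(σ'_f/σ'_p)]
    = 2.4/2.13 × [0.043×log₁₀(131/63.311) + 0.29×log₁₀(146.46/131)]
    = 1.1268 × [0.013579 + 0.01405] = 0.03113 m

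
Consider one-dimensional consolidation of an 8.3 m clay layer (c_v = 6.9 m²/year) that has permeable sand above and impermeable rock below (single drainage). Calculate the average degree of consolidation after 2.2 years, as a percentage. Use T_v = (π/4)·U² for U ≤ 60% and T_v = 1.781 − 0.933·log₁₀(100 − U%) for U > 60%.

U ≈ 53 %

Drainage path length: H_d = H = 8.3 m (single drainage).
T_v = c_v·t/H_d² = 6.9×2.2/8.3² = 0.22035.
T_v = 0.22035 corresponds to the U ≤ 60% branch:
U = √(4T_v/π) = 0.5297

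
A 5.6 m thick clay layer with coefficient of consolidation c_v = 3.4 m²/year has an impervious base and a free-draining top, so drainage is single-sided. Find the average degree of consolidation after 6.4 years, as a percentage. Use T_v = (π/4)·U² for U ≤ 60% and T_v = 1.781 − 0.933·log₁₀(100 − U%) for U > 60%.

Drainage path length: H_d = H = 5.6 m (single drainage).
T_v = c_v·t/H_d² = 3.4×6.4/5.6² = 0.69388.
T_v = 0.69388 corresponds to the U > 60% branch:
U = 1 − 10^((1.781 − T_v)/0.933)/100 = 0.8537

U ≈ 85.4 %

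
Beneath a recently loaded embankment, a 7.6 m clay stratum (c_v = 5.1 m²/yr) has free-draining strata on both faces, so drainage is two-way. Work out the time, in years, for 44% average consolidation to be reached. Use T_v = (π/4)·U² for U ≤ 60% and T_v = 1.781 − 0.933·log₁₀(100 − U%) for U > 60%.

t ≈ 0.431 years

Drainage path length: H_d = H/2 = 3.8 m (double drainage).
U ≤ 60%: T_v = (π/4)·U² = (π/4)×0.44² = 0.15205.
t = T_v·H_d²/c_v = 0.15205×3.8²/5.1 = 0.4305 years.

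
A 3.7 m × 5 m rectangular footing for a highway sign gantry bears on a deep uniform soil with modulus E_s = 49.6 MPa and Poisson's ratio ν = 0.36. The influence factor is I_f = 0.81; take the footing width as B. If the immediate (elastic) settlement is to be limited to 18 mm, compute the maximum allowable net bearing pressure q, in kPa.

q ≈ 342 kPa

E_s = 49.6 MPa = 49600 kPa.
S_e = q·B·(1−ν²)/E_s · I_f  ⇒  q = S_e·E_s / (B·(1−ν²)·I_f).
q = 0.018 × 49600 / (3.7 × 0.8704 × 0.81) = 342.3 kPa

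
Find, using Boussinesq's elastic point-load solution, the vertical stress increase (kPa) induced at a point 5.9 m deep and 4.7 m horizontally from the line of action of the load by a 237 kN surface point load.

Boussinesq vertical stress below a point load on an elastic half-space:
Δσ_z = 3P/(2πz²) · [1 + (r/z)²]^(−5/2)
r/z = 4.7/5.9 = 0.79661; [1+(r/z)²]^(−5/2) = 0.29274.
Δσ_z = 3×237/(2π×5.9²) × 0.29274 = 3.2508 × 0.29274 = 0.9516 kPa

Δσ_z ≈ 0.952 kPa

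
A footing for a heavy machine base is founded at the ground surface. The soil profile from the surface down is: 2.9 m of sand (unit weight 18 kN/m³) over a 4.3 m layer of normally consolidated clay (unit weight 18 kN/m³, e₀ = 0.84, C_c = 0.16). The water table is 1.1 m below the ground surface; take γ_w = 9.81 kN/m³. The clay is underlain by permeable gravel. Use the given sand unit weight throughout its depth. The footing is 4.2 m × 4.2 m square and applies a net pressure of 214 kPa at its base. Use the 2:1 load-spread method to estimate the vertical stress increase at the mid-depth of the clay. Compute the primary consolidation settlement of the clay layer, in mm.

Mid-depth of clay below the ground surface: z = 2.9 + 4.3/2 = 5.05 m.
Total vertical stress at mid-clay: σ_v = 18×2.9 + 18×2.15 = 90.9 kPa.
Pore pressure: u = 9.81×(5.05 − 1.1) = 38.75 kPa.
Initial effective stress: σ'_0 = σ_v − u = 90.9 − 38.75 = 52.15 kPa.
Stress increase at mid-clay by the 2:1 spreading method:
Δσ = qBL/((B+z)(L+z)) = 214×4.2×4.2/((4.2+5.05)(4.2+5.05)) = 44.119 kPa
Final effective stress: σ'_f = σ'_0 + Δσ = 52.15 + 44.119 = 96.269 kPa.
Normally consolidated clay, so the full stress increment lies on the virgin compression line:
S_c = C_c·H/(1+e₀)·log₁₀(σ'_f/σ'_0) = 0.16×4.3/(1+0.84)×log₁₀(96.269/52.15)
    = 0.37391 × 0.26623 = 0.09955 m

S_c ≈ 99.5 mm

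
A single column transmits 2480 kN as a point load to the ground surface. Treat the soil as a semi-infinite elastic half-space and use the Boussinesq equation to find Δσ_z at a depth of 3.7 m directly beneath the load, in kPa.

Boussinesq vertical stress below a point load on an elastic half-space:
Δσ_z = 3P/(2πz²) · [1 + (r/z)²]^(−5/2)
r/z = 0/3.7 = 0; [1+(r/z)²]^(−5/2) = 1.
Δσ_z = 3×2480/(2π×3.7²) × 1 = 86.495 × 1 = 86.5 kPa

Δσ_z ≈ 86.5 kPa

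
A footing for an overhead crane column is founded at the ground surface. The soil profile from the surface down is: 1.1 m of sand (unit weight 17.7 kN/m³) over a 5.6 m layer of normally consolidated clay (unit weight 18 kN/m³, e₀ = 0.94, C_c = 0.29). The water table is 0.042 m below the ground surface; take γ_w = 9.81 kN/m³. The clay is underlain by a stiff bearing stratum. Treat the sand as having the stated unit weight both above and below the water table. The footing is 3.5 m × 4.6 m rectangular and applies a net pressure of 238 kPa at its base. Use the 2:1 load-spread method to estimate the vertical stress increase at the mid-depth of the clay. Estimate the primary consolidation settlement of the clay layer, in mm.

S_c ≈ 387 mm

Mid-depth of clay below the ground surface: z = 1.1 + 5.6/2 = 3.9 m.
Total vertical stress at mid-clay: σ_v = 17.7×1.1 + 18×2.8 = 69.87 kPa.
Pore pressure: u = 9.81×(3.9 − 0.042) = 37.847 kPa.
Initial effective stress: σ'_0 = σ_v − u = 69.87 − 37.847 = 32.023 kPa.
Stress increase at mid-clay by the 2:1 spreading method:
Δσ = qBL/((B+z)(L+z)) = 238×3.5×4.6/((3.5+3.9)(4.6+3.9)) = 60.919 kPa
Final effective stress: σ'_f = σ'_0 + Δσ = 32.023 + 60.919 = 92.942 kPa.
Normally consolidated clay, so the full stress increment lies on the virgin compression line:
S_c = C_c·H/(1+e₀)·log₁₀(σ'_f/σ'_0) = 0.29×5.6/(1+0.94)×log₁₀(92.942/32.023)
    = 0.83711 × 0.46275 = 0.3874 m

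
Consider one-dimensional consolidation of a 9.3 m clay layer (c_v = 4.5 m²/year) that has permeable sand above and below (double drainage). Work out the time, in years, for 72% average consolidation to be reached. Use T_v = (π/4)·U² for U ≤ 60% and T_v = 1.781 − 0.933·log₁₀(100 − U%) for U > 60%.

t ≈ 2.07 years

Drainage path length: H_d = H/2 = 4.65 m (double drainage).
U > 60%: T_v = 1.781 − 0.933·log₁₀(100 − 72) = 0.4308.
t = T_v·H_d²/c_v = 0.4308×4.65²/4.5 = 2.07 years.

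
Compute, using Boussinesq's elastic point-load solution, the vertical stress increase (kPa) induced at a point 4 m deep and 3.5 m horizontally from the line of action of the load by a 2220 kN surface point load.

Boussinesq vertical stress below a point load on an elastic half-space:
Δσ_z = 3P/(2πz²) · [1 + (r/z)²]^(−5/2)
r/z = 3.5/4 = 0.875; [1+(r/z)²]^(−5/2) = 0.24141.
Δσ_z = 3×2220/(2π×4²) × 0.24141 = 66.248 × 0.24141 = 15.99 kPa

Δσ_z ≈ 16 kPa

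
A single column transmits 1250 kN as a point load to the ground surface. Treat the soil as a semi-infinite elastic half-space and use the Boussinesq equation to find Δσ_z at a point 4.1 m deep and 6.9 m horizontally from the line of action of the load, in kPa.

Δσ_z ≈ 1.23 kPa

Boussinesq vertical stress below a point load on an elastic half-space:
Δσ_z = 3P/(2πz²) · [1 + (r/z)²]^(−5/2)
r/z = 6.9/4.1 = 1.6829; [1+(r/z)²]^(−5/2) = 0.034783.
Δσ_z = 3×1250/(2π×4.1²) × 0.034783 = 35.505 × 0.034783 = 1.235 kPa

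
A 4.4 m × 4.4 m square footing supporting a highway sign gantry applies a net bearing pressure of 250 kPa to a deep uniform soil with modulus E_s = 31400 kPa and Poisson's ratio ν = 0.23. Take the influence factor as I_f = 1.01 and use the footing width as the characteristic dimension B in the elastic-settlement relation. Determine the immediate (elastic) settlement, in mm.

S_e ≈ 33.5 mm

Immediate (elastic) settlement: S_e = q·B·(1−ν²)/E_s · I_f.
S_e = 250 × 4.4 × (1 − 0.23²) / 31400 × 1.01
    = 250 × 4.4 × 0.9471 / 31400 × 1.01
    = 0.03351 m = 33.51 mm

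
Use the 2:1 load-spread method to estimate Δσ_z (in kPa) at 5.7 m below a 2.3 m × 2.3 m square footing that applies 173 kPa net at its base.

By the 2:1 method the load spreads at 1 horizontal : 2 vertical, so at depth z the loaded area has grown by z in each plan dimension:
Δσ = qBL/((B+z)(L+z)) = 173×2.3×2.3/((2.3+5.7)(2.3+5.7)) = 14.3 kPa

Δσ_z ≈ 14.3 kPa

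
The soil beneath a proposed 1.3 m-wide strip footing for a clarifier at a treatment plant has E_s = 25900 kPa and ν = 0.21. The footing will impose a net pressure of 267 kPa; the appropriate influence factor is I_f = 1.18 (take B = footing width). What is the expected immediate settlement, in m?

Immediate (elastic) settlement: S_e = q·B·(1−ν²)/E_s · I_f.
S_e = 267 × 1.3 × (1 − 0.21²) / 25900 × 1.18
    = 267 × 1.3 × 0.9559 / 25900 × 1.18
    = 0.01512 m

S_e ≈ 0.0151 m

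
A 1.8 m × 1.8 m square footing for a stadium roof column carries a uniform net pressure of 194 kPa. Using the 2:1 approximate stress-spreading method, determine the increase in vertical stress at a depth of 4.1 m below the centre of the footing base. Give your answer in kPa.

By the 2:1 method the load spreads at 1 horizontal : 2 vertical, so at depth z the loaded area has grown by z in each plan dimension:
Δσ = qBL/((B+z)(L+z)) = 194×1.8×1.8/((1.8+4.1)(1.8+4.1)) = 18.057 kPa

Δσ_z ≈ 18.1 kPa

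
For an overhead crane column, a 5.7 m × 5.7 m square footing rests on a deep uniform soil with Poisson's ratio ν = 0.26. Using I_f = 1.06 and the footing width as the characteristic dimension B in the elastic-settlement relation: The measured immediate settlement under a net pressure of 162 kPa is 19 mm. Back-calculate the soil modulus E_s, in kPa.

E_s ≈ 48000 kPa

S_e = q·B·(1−ν²)/E_s · I_f  ⇒  E_s = q·B·(1−ν²)·I_f / S_e.
E_s = 162 × 5.7 × 0.9324 × 1.06 / 0.019 = 48030 kPa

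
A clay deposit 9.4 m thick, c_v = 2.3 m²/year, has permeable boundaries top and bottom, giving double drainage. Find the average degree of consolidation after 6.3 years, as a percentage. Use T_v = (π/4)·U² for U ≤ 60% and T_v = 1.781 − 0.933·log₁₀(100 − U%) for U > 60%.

Drainage path length: H_d = H/2 = 4.7 m (double drainage).
T_v = c_v·t/H_d² = 2.3×6.3/4.7² = 0.65595.
T_v = 0.65595 corresponds to the U > 60% branch:
U = 1 − 10^((1.781 − T_v)/0.933)/100 = 0.8394

U ≈ 83.9 %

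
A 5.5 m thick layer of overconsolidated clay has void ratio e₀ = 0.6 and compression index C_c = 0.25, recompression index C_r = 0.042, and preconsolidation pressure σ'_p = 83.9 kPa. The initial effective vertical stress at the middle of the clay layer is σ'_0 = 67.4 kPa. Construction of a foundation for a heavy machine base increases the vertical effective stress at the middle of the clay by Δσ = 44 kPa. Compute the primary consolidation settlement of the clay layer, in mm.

Final effective stress: σ'_f = 67.4 + 44 = 111.4 kPa.
σ'_f = 111.4 > σ'_p = 83.9 kPa, so the stress path crosses the preconsolidation pressure — recompression up to σ'_p, then virgin compression beyond:
S_c = H/(1+e₀)·[C_r·log₁₀(σ'_p/σ'_0) + C_c·log₁₀(σ'_f/σ'_p)]
    = 5.5/1.6 × [0.042×log₁₀(83.9/67.4) + 0.25×log₁₀(111.4/83.9)]
    = 3.4375 × [0.0039943 + 0.030781] = 0.1195 m

S_c ≈ 120 mm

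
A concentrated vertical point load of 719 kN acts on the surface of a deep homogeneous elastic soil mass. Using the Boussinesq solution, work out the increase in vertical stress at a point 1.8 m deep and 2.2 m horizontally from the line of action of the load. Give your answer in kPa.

Boussinesq vertical stress below a point load on an elastic half-space:
Δσ_z = 3P/(2πz²) · [1 + (r/z)²]^(−5/2)
r/z = 2.2/1.8 = 1.2222; [1+(r/z)²]^(−5/2) = 0.10182.
Δσ_z = 3×719/(2π×1.8²) × 0.10182 = 105.96 × 0.10182 = 10.79 kPa

Δσ_z ≈ 10.8 kPa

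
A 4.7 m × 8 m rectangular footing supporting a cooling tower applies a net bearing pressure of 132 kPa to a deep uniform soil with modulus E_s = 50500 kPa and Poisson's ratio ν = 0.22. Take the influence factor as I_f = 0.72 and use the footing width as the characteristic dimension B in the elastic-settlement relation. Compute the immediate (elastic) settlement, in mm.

Immediate (elastic) settlement: S_e = q·B·(1−ν²)/E_s · I_f.
S_e = 132 × 4.7 × (1 − 0.22²) / 50500 × 0.72
    = 132 × 4.7 × 0.9516 / 50500 × 0.72
    = 0.008417 m = 8.417 mm

S_e ≈ 8.42 mm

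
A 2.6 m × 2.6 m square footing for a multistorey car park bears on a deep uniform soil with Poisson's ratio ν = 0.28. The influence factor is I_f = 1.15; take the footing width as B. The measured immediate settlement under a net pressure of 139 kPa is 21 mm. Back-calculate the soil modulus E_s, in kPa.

E_s ≈ 18200 kPa

S_e = q·B·(1−ν²)/E_s · I_f  ⇒  E_s = q·B·(1−ν²)·I_f / S_e.
E_s = 139 × 2.6 × 0.9216 × 1.15 / 0.021 = 18240 kPa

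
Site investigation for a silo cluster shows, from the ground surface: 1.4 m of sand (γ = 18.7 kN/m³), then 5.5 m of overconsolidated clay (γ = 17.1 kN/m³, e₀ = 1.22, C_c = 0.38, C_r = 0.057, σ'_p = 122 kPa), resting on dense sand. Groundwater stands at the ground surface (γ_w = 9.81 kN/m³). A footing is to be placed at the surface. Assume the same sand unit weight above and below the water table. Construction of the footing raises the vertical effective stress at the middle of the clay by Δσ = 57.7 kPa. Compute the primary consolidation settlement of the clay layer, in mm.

Mid-depth of clay below the ground surface: z = 1.4 + 5.5/2 = 4.15 m.
Total vertical stress at mid-clay: σ_v = 18.7×1.4 + 17.1×2.75 = 73.205 kPa.
Pore pressure: u = 9.81×(4.15 − 0) = 40.712 kPa.
Initial effective stress: σ'_0 = σ_v − u = 73.205 − 40.712 = 32.493 kPa.
Final effective stress: σ'_f = 32.493 + 57.7 = 90.193 kPa.
σ'_f = 90.193 ≤ σ'_p = 122 kPa, so the clay remains overconsolidated and only the recompression index applies:
S_c = C_r·H/(1+e₀)·log₁₀(σ'_f/σ'_0) = 0.057×5.5/2.22×log₁₀(90.193/32.493)
    = 0.14122 × 0.44338 = 0.06261 m

S_c ≈ 62.6 mm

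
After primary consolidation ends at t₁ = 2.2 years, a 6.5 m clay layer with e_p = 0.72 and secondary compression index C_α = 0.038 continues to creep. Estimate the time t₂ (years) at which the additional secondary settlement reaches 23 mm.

S_s = C_α·H/(1+e_p)·log₁₀(t₂/t₁) ⇒ log₁₀(t₂/t₁) = S_s·(1+e_p)/(C_α·H).
log₁₀(t₂/t₁) = 0.023 × (1+0.72) / (0.038×6.5) = 0.1602
t₂ = t₁ × 10^0.1602 = 2.2 × 1.446 = 3.181 years

t₂ ≈ 3.18 years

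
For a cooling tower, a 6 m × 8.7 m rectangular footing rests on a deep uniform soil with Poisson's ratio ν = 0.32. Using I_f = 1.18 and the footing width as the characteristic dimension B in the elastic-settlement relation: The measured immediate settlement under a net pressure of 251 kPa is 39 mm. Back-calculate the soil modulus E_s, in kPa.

S_e = q·B·(1−ν²)/E_s · I_f  ⇒  E_s = q·B·(1−ν²)·I_f / S_e.
E_s = 251 × 6 × 0.8976 × 1.18 / 0.039 = 40900 kPa

E_s ≈ 40900 kPa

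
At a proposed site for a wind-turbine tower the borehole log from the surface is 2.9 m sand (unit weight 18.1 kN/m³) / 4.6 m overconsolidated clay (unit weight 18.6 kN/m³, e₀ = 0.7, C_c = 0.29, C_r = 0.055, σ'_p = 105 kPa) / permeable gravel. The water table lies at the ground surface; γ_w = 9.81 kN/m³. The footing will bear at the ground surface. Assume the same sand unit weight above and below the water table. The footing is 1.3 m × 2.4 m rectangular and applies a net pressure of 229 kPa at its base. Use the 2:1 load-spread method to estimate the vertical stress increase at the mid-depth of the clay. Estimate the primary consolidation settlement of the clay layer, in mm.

Mid-depth of clay below the ground surface: z = 2.9 + 4.6/2 = 5.2 m.
Total vertical stress at mid-clay: σ_v = 18.1×2.9 + 18.6×2.3 = 95.27 kPa.
Pore pressure: u = 9.81×(5.2 − 0) = 51.012 kPa.
Initial effective stress: σ'_0 = σ_v − u = 95.27 − 51.012 = 44.258 kPa.
Stress increase at mid-clay by the 2:1 spreading method:
Δσ = qBL/((B+z)(L+z)) = 229×1.3×2.4/((1.3+5.2)(2.4+5.2)) = 14.463 kPa
Final effective stress: σ'_f = 44.258 + 14.463 = 58.721 kPa.
σ'_f = 58.721 ≤ σ'_p = 105 kPa, so the clay remains overconsolidated and only the recompression index applies:
S_c = C_r·H/(1+e₀)·log₁₀(σ'_f/σ'_0) = 0.055×4.6/1.7×log₁₀(58.721/44.258)
    = 0.14882 × 0.1228 = 0.01828 m

S_c ≈ 18.3 mm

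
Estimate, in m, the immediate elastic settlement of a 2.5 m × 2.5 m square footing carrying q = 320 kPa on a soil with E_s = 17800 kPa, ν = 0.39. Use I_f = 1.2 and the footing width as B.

S_e ≈ 0.0457 m

Immediate (elastic) settlement: S_e = q·B·(1−ν²)/E_s · I_f.
S_e = 320 × 2.5 × (1 − 0.39²) / 17800 × 1.2
    = 320 × 2.5 × 0.8479 / 17800 × 1.2
    = 0.04573 m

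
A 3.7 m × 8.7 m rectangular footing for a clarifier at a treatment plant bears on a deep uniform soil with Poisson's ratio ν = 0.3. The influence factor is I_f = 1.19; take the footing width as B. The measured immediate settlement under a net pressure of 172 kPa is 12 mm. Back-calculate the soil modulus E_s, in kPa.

S_e = q·B·(1−ν²)/E_s · I_f  ⇒  E_s = q·B·(1−ν²)·I_f / S_e.
E_s = 172 × 3.7 × 0.91 × 1.19 / 0.012 = 57430 kPa

E_s ≈ 57400 kPa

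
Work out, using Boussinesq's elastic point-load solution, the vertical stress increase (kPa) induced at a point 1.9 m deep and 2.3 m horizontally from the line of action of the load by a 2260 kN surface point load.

Boussinesq vertical stress below a point load on an elastic half-space:
Δσ_z = 3P/(2πz²) · [1 + (r/z)²]^(−5/2)
r/z = 2.3/1.9 = 1.2105; [1+(r/z)²]^(−5/2) = 0.10478.
Δσ_z = 3×2260/(2π×1.9²) × 0.10478 = 298.91 × 0.10478 = 31.32 kPa

Δσ_z ≈ 31.3 kPa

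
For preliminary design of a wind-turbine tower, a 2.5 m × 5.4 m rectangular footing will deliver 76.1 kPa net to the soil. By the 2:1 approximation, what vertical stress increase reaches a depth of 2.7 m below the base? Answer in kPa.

By the 2:1 method the load spreads at 1 horizontal : 2 vertical, so at depth z the loaded area has grown by z in each plan dimension:
Δσ = qBL/((B+z)(L+z)) = 76.1×2.5×5.4/((2.5+2.7)(5.4+2.7)) = 24.391 kPa

Δσ_z ≈ 24.4 kPa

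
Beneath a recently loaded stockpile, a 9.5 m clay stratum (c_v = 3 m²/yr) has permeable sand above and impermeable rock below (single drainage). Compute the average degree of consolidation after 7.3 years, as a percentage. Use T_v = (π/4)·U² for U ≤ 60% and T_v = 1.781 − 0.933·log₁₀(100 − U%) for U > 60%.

Drainage path length: H_d = H = 9.5 m (single drainage).
T_v = c_v·t/H_d² = 3×7.3/9.5² = 0.24266.
T_v = 0.24266 corresponds to the U ≤ 60% branch:
U = √(4T_v/π) = 0.5558

U ≈ 55.6 %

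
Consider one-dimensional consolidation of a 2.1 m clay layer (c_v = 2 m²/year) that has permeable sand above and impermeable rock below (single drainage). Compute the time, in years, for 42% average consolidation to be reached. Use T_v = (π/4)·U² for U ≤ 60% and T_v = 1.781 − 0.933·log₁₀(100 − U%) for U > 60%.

t ≈ 0.305 years

Drainage path length: H_d = H = 2.1 m (single drainage).
U ≤ 60%: T_v = (π/4)·U² = (π/4)×0.42² = 0.13854.
t = T_v·H_d²/c_v = 0.13854×2.1²/2 = 0.3055 years.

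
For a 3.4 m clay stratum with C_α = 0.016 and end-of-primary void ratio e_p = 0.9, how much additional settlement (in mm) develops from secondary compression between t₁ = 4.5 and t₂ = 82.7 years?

Secondary compression: S_s = C_α·H/(1+e_p)·log₁₀(t₂/t₁)
S_s = 0.016×3.4/(1+0.9)×log₁₀(82.7/4.5)
    = 0.02863 × 1.264 = 0.0362 m

S_s ≈ 36.2 mm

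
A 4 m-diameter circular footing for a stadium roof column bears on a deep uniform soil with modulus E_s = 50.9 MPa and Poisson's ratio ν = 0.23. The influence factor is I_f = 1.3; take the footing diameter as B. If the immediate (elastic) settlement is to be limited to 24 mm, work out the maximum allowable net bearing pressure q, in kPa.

E_s = 50.9 MPa = 50900 kPa.
S_e = q·B·(1−ν²)/E_s · I_f  ⇒  q = S_e·E_s / (B·(1−ν²)·I_f).
q = 0.024 × 50900 / (4 × 0.9471 × 1.3) = 248 kPa

q ≈ 248 kPa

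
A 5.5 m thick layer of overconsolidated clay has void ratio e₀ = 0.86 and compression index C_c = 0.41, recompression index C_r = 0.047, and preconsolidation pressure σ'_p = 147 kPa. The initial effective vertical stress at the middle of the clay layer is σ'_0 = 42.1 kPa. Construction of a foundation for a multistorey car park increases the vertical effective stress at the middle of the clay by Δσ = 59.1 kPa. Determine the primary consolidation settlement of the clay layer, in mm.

S_c ≈ 52.9 mm

Final effective stress: σ'_f = 42.1 + 59.1 = 101.2 kPa.
σ'_f = 101.2 ≤ σ'_p = 147 kPa, so the clay remains overconsolidated and only the recompression index applies:
S_c = C_r·H/(1+e₀)·log₁₀(σ'_f/σ'_0) = 0.047×5.5/1.86×log₁₀(101.2/42.1)
    = 0.13898 × 0.3809 = 0.05294 m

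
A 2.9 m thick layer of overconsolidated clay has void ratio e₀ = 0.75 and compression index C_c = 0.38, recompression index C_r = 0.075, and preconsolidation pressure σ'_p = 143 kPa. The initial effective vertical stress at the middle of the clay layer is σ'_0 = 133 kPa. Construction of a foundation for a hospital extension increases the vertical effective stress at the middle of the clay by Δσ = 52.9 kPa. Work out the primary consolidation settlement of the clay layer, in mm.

S_c ≈ 75.7 mm

Final effective stress: σ'_f = 133 + 52.9 = 185.9 kPa.
σ'_f = 185.9 > σ'_p = 143 kPa, so the stress path crosses the preconsolidation pressure — recompression up to σ'_p, then virgin compression beyond:
S_c = H/(1+e₀)·[C_r·log₁₀(σ'_p/σ'_0) + C_c·log₁₀(σ'_f/σ'_p)]
    = 2.9/1.75 × [0.075×log₁₀(143/133) + 0.38×log₁₀(185.9/143)]
    = 1.6571 × [0.0023613 + 0.043298] = 0.07566 m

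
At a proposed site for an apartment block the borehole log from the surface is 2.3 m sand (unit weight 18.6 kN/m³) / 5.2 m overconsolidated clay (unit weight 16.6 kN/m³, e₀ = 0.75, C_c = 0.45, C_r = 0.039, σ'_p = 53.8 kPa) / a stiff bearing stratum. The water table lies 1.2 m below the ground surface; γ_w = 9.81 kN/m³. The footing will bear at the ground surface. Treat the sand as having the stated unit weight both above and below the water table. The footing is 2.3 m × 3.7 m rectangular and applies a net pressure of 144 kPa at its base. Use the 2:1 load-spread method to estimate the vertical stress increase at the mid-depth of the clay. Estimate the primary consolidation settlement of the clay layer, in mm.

S_c ≈ 152 mm

Mid-depth of clay below the ground surface: z = 2.3 + 5.2/2 = 4.9 m.
Total vertical stress at mid-clay: σ_v = 18.6×2.3 + 16.6×2.6 = 85.94 kPa.
Pore pressure: u = 9.81×(4.9 − 1.2) = 36.297 kPa.
Initial effective stress: σ'_0 = σ_v − u = 85.94 − 36.297 = 49.643 kPa.
Stress increase at mid-clay by the 2:1 spreading method:
Δσ = qBL/((B+z)(L+z)) = 144×2.3×3.7/((2.3+4.9)(3.7+4.9)) = 19.791 kPa
Final effective stress: σ'_f = 49.643 + 19.791 = 69.434 kPa.
σ'_f = 69.434 > σ'_p = 53.8 kPa, so the stress path crosses the preconsolidation pressure — recompression up to σ'_p, then virgin compression beyond:
S_c = H/(1+e₀)·[C_r·log₁₀(σ'_p/σ'_0) + C_c·log₁₀(σ'_f/σ'_p)]
    = 5.2/1.75 × [0.039×log₁₀(53.8/49.643) + 0.45×log₁₀(69.434/53.8)]
    = 2.9714 × [0.001362 + 0.049855] = 0.1522 m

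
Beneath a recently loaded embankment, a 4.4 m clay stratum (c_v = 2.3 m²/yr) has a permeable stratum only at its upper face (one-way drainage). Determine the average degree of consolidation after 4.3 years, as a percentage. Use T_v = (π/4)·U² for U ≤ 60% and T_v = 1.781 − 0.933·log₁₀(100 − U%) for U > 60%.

U ≈ 77 %

Drainage path length: H_d = H = 4.4 m (single drainage).
T_v = c_v·t/H_d² = 2.3×4.3/4.4² = 0.51085.
T_v = 0.51085 corresponds to the U > 60% branch:
U = 1 − 10^((1.781 − T_v)/0.933)/100 = 0.7702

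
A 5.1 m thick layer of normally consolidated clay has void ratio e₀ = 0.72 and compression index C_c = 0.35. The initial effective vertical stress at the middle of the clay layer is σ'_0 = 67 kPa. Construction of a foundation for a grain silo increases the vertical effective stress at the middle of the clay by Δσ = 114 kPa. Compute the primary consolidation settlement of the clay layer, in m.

S_c ≈ 0.448 m

Final effective stress: σ'_f = σ'_0 + Δσ = 67 + 114 = 181 kPa.
Normally consolidated clay, so the full stress increment lies on the virgin compression line:
S_c = C_c·H/(1+e₀)·log₁₀(σ'_f/σ'_0) = 0.35×5.1/(1+0.72)×log₁₀(181/67)
    = 1.0378 × 0.4316 = 0.4479 m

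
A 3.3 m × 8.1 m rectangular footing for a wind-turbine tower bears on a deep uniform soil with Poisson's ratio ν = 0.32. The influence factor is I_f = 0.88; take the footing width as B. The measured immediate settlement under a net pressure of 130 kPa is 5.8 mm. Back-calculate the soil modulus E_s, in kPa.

E_s ≈ 58400 kPa

S_e = q·B·(1−ν²)/E_s · I_f  ⇒  E_s = q·B·(1−ν²)·I_f / S_e.
E_s = 130 × 3.3 × 0.8976 × 0.88 / 0.0058 = 58420 kPa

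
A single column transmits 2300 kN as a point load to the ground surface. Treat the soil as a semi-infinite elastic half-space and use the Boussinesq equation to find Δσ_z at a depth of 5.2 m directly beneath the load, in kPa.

Δσ_z ≈ 40.6 kPa

Boussinesq vertical stress below a point load on an elastic half-space:
Δσ_z = 3P/(2πz²) · [1 + (r/z)²]^(−5/2)
r/z = 0/5.2 = 0; [1+(r/z)²]^(−5/2) = 1.
Δσ_z = 3×2300/(2π×5.2²) × 1 = 40.613 × 1 = 40.61 kPa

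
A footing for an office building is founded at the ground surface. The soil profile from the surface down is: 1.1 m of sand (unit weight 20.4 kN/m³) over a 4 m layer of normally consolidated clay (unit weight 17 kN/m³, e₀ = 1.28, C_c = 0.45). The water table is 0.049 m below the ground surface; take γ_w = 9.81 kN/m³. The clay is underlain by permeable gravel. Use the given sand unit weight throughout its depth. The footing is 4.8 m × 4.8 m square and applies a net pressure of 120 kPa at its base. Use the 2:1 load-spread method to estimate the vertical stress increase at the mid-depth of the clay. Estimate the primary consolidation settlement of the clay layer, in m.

S_c ≈ 0.337 m

Mid-depth of clay below the ground surface: z = 1.1 + 4/2 = 3.1 m.
Total vertical stress at mid-clay: σ_v = 20.4×1.1 + 17×2 = 56.44 kPa.
Pore pressure: u = 9.81×(3.1 − 0.049) = 29.93 kPa.
Initial effective stress: σ'_0 = σ_v − u = 56.44 − 29.93 = 26.51 kPa.
Stress increase at mid-clay by the 2:1 spreading method:
Δσ = qBL/((B+z)(L+z)) = 120×4.8×4.8/((4.8+3.1)(4.8+3.1)) = 44.301 kPa
Final effective stress: σ'_f = σ'_0 + Δσ = 26.51 + 44.301 = 70.811 kPa.
Normally consolidated clay, so the full stress increment lies on the virgin compression line:
S_c = C_c·H/(1+e₀)·log₁₀(σ'_f/σ'_0) = 0.45×4/(1+1.28)×log₁₀(70.811/26.51)
    = 0.78947 × 0.42669 = 0.3369 m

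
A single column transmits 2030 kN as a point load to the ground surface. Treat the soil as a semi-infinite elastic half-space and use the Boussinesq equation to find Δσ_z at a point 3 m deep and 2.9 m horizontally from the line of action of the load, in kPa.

Boussinesq vertical stress below a point load on an elastic half-space:
Δσ_z = 3P/(2πz²) · [1 + (r/z)²]^(−5/2)
r/z = 2.9/3 = 0.96667; [1+(r/z)²]^(−5/2) = 0.19214.
Δσ_z = 3×2030/(2π×3²) × 0.19214 = 107.69 × 0.19214 = 20.69 kPa

Δσ_z ≈ 20.7 kPa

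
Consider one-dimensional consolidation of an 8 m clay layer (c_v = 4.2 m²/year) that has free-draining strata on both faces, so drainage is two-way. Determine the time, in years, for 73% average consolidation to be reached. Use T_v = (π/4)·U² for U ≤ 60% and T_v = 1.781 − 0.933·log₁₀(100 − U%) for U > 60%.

t ≈ 1.7 years

Drainage path length: H_d = H/2 = 4 m (double drainage).
U > 60%: T_v = 1.781 − 0.933·log₁₀(100 − 73) = 0.44554.
t = T_v·H_d²/c_v = 0.44554×4²/4.2 = 1.697 years.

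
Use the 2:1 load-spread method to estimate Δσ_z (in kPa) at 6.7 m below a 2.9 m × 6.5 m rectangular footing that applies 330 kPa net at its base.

Δσ_z ≈ 49.1 kPa

By the 2:1 method the load spreads at 1 horizontal : 2 vertical, so at depth z the loaded area has grown by z in each plan dimension:
Δσ = qBL/((B+z)(L+z)) = 330×2.9×6.5/((2.9+6.7)(6.5+6.7)) = 49.089 kPa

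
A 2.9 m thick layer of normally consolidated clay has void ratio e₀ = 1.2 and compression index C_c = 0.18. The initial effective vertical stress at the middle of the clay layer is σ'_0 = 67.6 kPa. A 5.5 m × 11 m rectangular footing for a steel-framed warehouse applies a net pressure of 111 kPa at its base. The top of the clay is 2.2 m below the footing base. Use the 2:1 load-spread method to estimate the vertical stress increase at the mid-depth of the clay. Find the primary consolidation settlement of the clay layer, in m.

S_c ≈ 0.0571 m

Mid-depth of clay below the footing base: z = 2.2 + 2.9/2 = 3.65 m.
Stress increase at mid-clay by the 2:1 spreading method:
Δσ = qBL/((B+z)(L+z)) = 111×5.5×11/((5.5+3.65)(11+3.65)) = 50.098 kPa
Final effective stress: σ'_f = σ'_0 + Δσ = 67.6 + 50.098 = 117.7 kPa.
Normally consolidated clay, so the full stress increment lies on the virgin compression line:
S_c = C_c·H/(1+e₀)·log₁₀(σ'_f/σ'_0) = 0.18×2.9/(1+1.2)×log₁₀(117.7/67.6)
    = 0.23727 × 0.24083 = 0.05714 m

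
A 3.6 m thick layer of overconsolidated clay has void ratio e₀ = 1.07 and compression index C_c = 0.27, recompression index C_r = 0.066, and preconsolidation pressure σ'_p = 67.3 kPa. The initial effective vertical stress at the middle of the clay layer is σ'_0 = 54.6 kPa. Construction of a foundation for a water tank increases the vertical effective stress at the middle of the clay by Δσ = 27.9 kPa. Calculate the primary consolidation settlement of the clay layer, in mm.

Final effective stress: σ'_f = 54.6 + 27.9 = 82.5 kPa.
σ'_f = 82.5 > σ'_p = 67.3 kPa, so the stress path crosses the preconsolidation pressure — recompression up to σ'_p, then virgin compression beyond:
S_c = H/(1+e₀)·[C_r·log₁₀(σ'_p/σ'_0) + C_c·log₁₀(σ'_f/σ'_p)]
    = 3.6/2.07 × [0.066×log₁₀(67.3/54.6) + 0.27×log₁₀(82.5/67.3)]
    = 1.7391 × [0.0059943 + 0.023878] = 0.05195 m

S_c ≈ 52 mm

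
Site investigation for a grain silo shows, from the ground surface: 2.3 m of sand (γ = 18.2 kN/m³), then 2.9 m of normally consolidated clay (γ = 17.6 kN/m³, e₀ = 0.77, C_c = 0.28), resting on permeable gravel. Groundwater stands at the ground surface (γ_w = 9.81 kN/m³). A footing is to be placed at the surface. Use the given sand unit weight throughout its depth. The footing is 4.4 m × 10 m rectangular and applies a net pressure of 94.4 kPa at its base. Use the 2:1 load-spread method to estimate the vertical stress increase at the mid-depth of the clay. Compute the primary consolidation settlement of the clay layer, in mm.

Mid-depth of clay below the ground surface: z = 2.3 + 2.9/2 = 3.75 m.
Total vertical stress at mid-clay: σ_v = 18.2×2.3 + 17.6×1.45 = 67.38 kPa.
Pore pressure: u = 9.81×(3.75 − 0) = 36.788 kPa.
Initial effective stress: σ'_0 = σ_v − u = 67.38 − 36.788 = 30.592 kPa.
Stress increase at mid-clay by the 2:1 spreading method:
Δσ = qBL/((B+z)(L+z)) = 94.4×4.4×10/((4.4+3.75)(10+3.75)) = 37.065 kPa
Final effective stress: σ'_f = σ'_0 + Δσ = 30.592 + 37.065 = 67.657 kPa.
Normally consolidated clay, so the full stress increment lies on the virgin compression line:
S_c = C_c·H/(1+e₀)·log₁₀(σ'_f/σ'_0) = 0.28×2.9/(1+0.77)×log₁₀(67.657/30.592)
    = 0.45876 × 0.3447 = 0.1581 m

S_c ≈ 158 mm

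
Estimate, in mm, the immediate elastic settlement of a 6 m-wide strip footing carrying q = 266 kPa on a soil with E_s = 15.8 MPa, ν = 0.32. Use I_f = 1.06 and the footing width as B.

S_e ≈ 96.1 mm

Immediate (elastic) settlement: S_e = q·B·(1−ν²)/E_s · I_f.
E_s = 15.8 MPa = 15800 kPa.
S_e = 266 × 6 × (1 − 0.32²) / 15800 × 1.06
    = 266 × 6 × 0.8976 / 15800 × 1.06
    = 0.09611 m = 96.11 mm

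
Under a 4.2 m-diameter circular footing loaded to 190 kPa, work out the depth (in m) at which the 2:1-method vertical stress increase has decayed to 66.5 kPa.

2:1 spreading — at depth z the loaded area has grown by z in each plan dimension:
qD²/(D+z)² = Δσ_z ⇒ z = D(√(q/Δσ_z) − 1) = 4.2×(√(190/66.5) − 1) = 2.899 m

z ≈ 2.9 m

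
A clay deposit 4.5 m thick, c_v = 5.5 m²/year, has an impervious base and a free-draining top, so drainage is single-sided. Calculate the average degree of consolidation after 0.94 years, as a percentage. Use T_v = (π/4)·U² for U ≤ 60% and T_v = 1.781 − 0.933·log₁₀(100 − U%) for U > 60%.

U ≈ 57 %

Drainage path length: H_d = H = 4.5 m (single drainage).
T_v = c_v·t/H_d² = 5.5×0.94/4.5² = 0.25531.
T_v = 0.25531 corresponds to the U ≤ 60% branch:
U = √(4T_v/π) = 0.5701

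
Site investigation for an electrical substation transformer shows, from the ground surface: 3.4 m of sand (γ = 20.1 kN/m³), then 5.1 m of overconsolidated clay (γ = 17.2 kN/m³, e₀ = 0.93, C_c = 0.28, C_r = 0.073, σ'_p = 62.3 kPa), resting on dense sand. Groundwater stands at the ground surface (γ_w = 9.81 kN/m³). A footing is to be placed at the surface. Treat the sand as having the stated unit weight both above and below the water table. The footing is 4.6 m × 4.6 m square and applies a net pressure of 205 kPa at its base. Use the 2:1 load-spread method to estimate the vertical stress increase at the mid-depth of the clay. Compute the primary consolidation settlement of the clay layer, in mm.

S_c ≈ 140 mm

Mid-depth of clay below the ground surface: z = 3.4 + 5.1/2 = 5.95 m.
Total vertical stress at mid-clay: σ_v = 20.1×3.4 + 17.2×2.55 = 112.2 kPa.
Pore pressure: u = 9.81×(5.95 − 0) = 58.37 kPa.
Initial effective stress: σ'_0 = σ_v − u = 112.2 − 58.37 = 53.83 kPa.
Stress increase at mid-clay by the 2:1 spreading method:
Δσ = qBL/((B+z)(L+z)) = 205×4.6×4.6/((4.6+5.95)(4.6+5.95)) = 38.973 kPa
Final effective stress: σ'_f = 53.83 + 38.973 = 92.803 kPa.
σ'_f = 92.803 > σ'_p = 62.3 kPa, so the stress path crosses the preconsolidation pressure — recompression up to σ'_p, then virgin compression beyond:
S_c = H/(1+e₀)·[C_r·log₁₀(σ'_p/σ'_0) + C_c·log₁₀(σ'_f/σ'_p)]
    = 5.1/1.93 × [0.073×log₁₀(62.3/53.83) + 0.28×log₁₀(92.803/62.3)]
    = 2.6425 × [0.0046328 + 0.048461] = 0.1403 m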